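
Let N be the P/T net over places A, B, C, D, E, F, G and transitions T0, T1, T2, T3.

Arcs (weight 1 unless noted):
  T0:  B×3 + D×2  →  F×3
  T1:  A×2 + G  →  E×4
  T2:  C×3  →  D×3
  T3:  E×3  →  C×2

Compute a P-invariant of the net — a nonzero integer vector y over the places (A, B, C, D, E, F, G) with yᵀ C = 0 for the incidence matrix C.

y = (A:4, B:-2, C:3, D:3, E:2, F:0, G:0)

Incidence matrix C (rows=places, cols=transitions):
       T0   T1   T2   T3
    A   0   -2    0    0
    B  -3    0    0    0
    C   0    0   -3    2
    D  -2    0    3    0
    E   0    4    0   -3
    F   3    0    0    0
    G   0   -1    0    0

Candidate y = [4, -2, 3, 3, 2, 0, 0]; check y·C column-wise:
  col T0: 4·0 + -2·-3 + 3·0 + 3·-2 + 2·0 + 0·3 = 0
  col T1: 4·-2 + -2·0 + 3·0 + 3·0 + 2·4 + 0·-1 = 0
  col T2: 4·0 + -2·0 + 3·-3 + 3·3 + 2·0 = 0
  col T3: 4·0 + -2·0 + 3·2 + 3·0 + 2·-3 = 0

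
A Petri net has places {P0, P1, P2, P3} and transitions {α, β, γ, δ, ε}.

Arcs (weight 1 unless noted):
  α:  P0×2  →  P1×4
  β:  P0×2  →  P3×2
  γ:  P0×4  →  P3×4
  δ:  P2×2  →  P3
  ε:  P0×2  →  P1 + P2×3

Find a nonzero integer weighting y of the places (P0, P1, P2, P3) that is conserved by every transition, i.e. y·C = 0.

y = (P0:2, P1:1, P2:1, P3:2)

Incidence matrix C (rows=places, cols=transitions):
        α    β    γ    δ    ε
   P0  -2   -2   -4    0   -2
   P1   4    0    0    0    1
   P2   0    0    0   -2    3
   P3   0    2    4    1    0

Candidate y = [2, 1, 1, 2]; check y·C column-wise:
  col α: 2·-2 + 1·4 + 1·0 + 2·0 = 0
  col β: 2·-2 + 1·0 + 1·0 + 2·2 = 0
  col γ: 2·-4 + 1·0 + 1·0 + 2·4 = 0
  col δ: 2·0 + 1·0 + 1·-2 + 2·1 = 0
  col ε: 2·-2 + 1·1 + 1·3 + 2·0 = 0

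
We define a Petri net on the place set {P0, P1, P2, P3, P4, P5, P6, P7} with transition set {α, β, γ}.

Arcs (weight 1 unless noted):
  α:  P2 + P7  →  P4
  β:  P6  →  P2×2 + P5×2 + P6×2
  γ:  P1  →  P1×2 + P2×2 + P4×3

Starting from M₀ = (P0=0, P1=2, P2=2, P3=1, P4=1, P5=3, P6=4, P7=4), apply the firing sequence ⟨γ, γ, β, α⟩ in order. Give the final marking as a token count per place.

step 1: fire γ:  (P0=0, P1=2, P2=2, P3=1, P4=1, P5=3, P6=4, P7=4) → (P0=0, P1=3, P2=4, P3=1, P4=4, P5=3, P6=4, P7=4)
step 2: fire γ:  (P0=0, P1=3, P2=4, P3=1, P4=4, P5=3, P6=4, P7=4) → (P0=0, P1=4, P2=6, P3=1, P4=7, P5=3, P6=4, P7=4)
step 3: fire β:  (P0=0, P1=4, P2=6, P3=1, P4=7, P5=3, P6=4, P7=4) → (P0=0, P1=4, P2=8, P3=1, P4=7, P5=5, P6=5, P7=4)
step 4: fire α:  (P0=0, P1=4, P2=8, P3=1, P4=7, P5=5, P6=5, P7=4) → (P0=0, P1=4, P2=7, P3=1, P4=8, P5=5, P6=5, P7=3)

(P0=0, P1=4, P2=7, P3=1, P4=8, P5=5, P6=5, P7=3)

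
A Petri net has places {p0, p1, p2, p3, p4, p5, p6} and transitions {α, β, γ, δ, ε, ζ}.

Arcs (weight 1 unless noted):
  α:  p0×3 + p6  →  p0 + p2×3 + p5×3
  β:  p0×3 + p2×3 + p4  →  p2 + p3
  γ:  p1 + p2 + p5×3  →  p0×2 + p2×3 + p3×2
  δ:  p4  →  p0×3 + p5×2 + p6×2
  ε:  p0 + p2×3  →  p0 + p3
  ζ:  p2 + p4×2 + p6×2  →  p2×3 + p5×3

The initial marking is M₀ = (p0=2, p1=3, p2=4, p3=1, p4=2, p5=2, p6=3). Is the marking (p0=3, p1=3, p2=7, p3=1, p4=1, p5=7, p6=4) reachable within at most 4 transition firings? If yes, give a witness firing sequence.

step 1: fire δ:  (p0=2, p1=3, p2=4, p3=1, p4=2, p5=2, p6=3) → (p0=5, p1=3, p2=4, p3=1, p4=1, p5=4, p6=5)
step 2: fire α:  (p0=5, p1=3, p2=4, p3=1, p4=1, p5=4, p6=5) → (p0=3, p1=3, p2=7, p3=1, p4=1, p5=7, p6=4)

YES — reachable via ⟨δ, α⟩ (2 firings)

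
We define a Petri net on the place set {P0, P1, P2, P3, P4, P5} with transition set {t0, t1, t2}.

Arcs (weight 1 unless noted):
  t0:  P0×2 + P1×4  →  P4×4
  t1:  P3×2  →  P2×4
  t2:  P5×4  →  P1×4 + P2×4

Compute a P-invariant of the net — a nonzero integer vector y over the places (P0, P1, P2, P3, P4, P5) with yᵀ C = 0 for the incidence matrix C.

Incidence matrix C (rows=places, cols=transitions):
       t0   t1   t2
   P0  -2    0    0
   P1  -4    0    4
   P2   0    4    4
   P3   0   -2    0
   P4   4    0    0
   P5   0    0   -4

Candidate y = [2, -1, 1, 2, 0, 0]; check y·C column-wise:
  col t0: 2·-2 + -1·-4 + 1·0 + 2·0 + 0·4 = 0
  col t1: 2·0 + -1·0 + 1·4 + 2·-2 = 0
  col t2: 2·0 + -1·4 + 1·4 + 2·0 + 0·-4 = 0

y = (P0:2, P1:-1, P2:1, P3:2, P4:0, P5:0)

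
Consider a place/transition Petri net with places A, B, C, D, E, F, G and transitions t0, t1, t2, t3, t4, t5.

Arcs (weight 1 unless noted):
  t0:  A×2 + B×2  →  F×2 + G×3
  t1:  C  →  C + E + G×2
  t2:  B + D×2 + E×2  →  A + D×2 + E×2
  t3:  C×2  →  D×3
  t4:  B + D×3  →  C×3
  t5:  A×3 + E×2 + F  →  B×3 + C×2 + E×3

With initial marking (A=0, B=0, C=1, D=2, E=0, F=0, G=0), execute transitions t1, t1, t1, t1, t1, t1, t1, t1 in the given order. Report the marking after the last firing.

step 1: fire t1:  (A=0, B=0, C=1, D=2, E=0, F=0, G=0) → (A=0, B=0, C=1, D=2, E=1, F=0, G=2)
step 2: fire t1:  (A=0, B=0, C=1, D=2, E=1, F=0, G=2) → (A=0, B=0, C=1, D=2, E=2, F=0, G=4)
step 3: fire t1:  (A=0, B=0, C=1, D=2, E=2, F=0, G=4) → (A=0, B=0, C=1, D=2, E=3, F=0, G=6)
step 4: fire t1:  (A=0, B=0, C=1, D=2, E=3, F=0, G=6) → (A=0, B=0, C=1, D=2, E=4, F=0, G=8)
step 5: fire t1:  (A=0, B=0, C=1, D=2, E=4, F=0, G=8) → (A=0, B=0, C=1, D=2, E=5, F=0, G=10)
step 6: fire t1:  (A=0, B=0, C=1, D=2, E=5, F=0, G=10) → (A=0, B=0, C=1, D=2, E=6, F=0, G=12)
step 7: fire t1:  (A=0, B=0, C=1, D=2, E=6, F=0, G=12) → (A=0, B=0, C=1, D=2, E=7, F=0, G=14)
step 8: fire t1:  (A=0, B=0, C=1, D=2, E=7, F=0, G=14) → (A=0, B=0, C=1, D=2, E=8, F=0, G=16)

(A=0, B=0, C=1, D=2, E=8, F=0, G=16)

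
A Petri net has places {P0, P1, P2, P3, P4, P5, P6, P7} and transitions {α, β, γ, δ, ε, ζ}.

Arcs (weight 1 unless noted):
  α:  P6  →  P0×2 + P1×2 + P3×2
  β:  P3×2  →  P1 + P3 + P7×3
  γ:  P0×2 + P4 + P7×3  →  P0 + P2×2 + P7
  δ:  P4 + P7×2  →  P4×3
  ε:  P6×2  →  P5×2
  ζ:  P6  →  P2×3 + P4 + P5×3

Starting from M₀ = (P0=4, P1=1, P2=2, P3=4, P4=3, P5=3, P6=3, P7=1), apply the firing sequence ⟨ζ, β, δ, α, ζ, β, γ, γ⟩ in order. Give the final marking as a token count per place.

(P0=4, P1=5, P2=12, P3=4, P4=5, P5=9, P6=0, P7=1)

step 1: fire ζ:  (P0=4, P1=1, P2=2, P3=4, P4=3, P5=3, P6=3, P7=1) → (P0=4, P1=1, P2=5, P3=4, P4=4, P5=6, P6=2, P7=1)
step 2: fire β:  (P0=4, P1=1, P2=5, P3=4, P4=4, P5=6, P6=2, P7=1) → (P0=4, P1=2, P2=5, P3=3, P4=4, P5=6, P6=2, P7=4)
step 3: fire δ:  (P0=4, P1=2, P2=5, P3=3, P4=4, P5=6, P6=2, P7=4) → (P0=4, P1=2, P2=5, P3=3, P4=6, P5=6, P6=2, P7=2)
step 4: fire α:  (P0=4, P1=2, P2=5, P3=3, P4=6, P5=6, P6=2, P7=2) → (P0=6, P1=4, P2=5, P3=5, P4=6, P5=6, P6=1, P7=2)
step 5: fire ζ:  (P0=6, P1=4, P2=5, P3=5, P4=6, P5=6, P6=1, P7=2) → (P0=6, P1=4, P2=8, P3=5, P4=7, P5=9, P6=0, P7=2)
step 6: fire β:  (P0=6, P1=4, P2=8, P3=5, P4=7, P5=9, P6=0, P7=2) → (P0=6, P1=5, P2=8, P3=4, P4=7, P5=9, P6=0, P7=5)
step 7: fire γ:  (P0=6, P1=5, P2=8, P3=4, P4=7, P5=9, P6=0, P7=5) → (P0=5, P1=5, P2=10, P3=4, P4=6, P5=9, P6=0, P7=3)
step 8: fire γ:  (P0=5, P1=5, P2=10, P3=4, P4=6, P5=9, P6=0, P7=3) → (P0=4, P1=5, P2=12, P3=4, P4=5, P5=9, P6=0, P7=1)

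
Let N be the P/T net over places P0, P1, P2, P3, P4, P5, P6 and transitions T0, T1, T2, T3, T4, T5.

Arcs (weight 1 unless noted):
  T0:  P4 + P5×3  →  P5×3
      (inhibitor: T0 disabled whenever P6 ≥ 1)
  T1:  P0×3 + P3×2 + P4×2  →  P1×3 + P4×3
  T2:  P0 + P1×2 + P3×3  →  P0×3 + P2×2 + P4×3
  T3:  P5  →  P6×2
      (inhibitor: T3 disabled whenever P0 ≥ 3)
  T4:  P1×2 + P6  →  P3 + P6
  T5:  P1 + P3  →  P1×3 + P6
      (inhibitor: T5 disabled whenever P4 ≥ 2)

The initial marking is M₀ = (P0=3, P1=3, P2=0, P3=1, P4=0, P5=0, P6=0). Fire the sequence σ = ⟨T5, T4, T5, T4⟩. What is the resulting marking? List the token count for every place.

step 1: fire T5:  (P0=3, P1=3, P2=0, P3=1, P4=0, P5=0, P6=0) → (P0=3, P1=5, P2=0, P3=0, P4=0, P5=0, P6=1)
step 2: fire T4:  (P0=3, P1=5, P2=0, P3=0, P4=0, P5=0, P6=1) → (P0=3, P1=3, P2=0, P3=1, P4=0, P5=0, P6=1)
step 3: fire T5:  (P0=3, P1=3, P2=0, P3=1, P4=0, P5=0, P6=1) → (P0=3, P1=5, P2=0, P3=0, P4=0, P5=0, P6=2)
step 4: fire T4:  (P0=3, P1=5, P2=0, P3=0, P4=0, P5=0, P6=2) → (P0=3, P1=3, P2=0, P3=1, P4=0, P5=0, P6=2)

(P0=3, P1=3, P2=0, P3=1, P4=0, P5=0, P6=2)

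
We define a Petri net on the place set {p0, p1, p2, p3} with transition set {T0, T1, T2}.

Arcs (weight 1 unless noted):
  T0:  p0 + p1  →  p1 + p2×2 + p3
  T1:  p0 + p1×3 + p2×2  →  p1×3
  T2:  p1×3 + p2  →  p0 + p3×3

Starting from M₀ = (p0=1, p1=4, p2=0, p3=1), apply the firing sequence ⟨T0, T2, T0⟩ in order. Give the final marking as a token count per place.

(p0=0, p1=1, p2=3, p3=6)

step 1: fire T0:  (p0=1, p1=4, p2=0, p3=1) → (p0=0, p1=4, p2=2, p3=2)
step 2: fire T2:  (p0=0, p1=4, p2=2, p3=2) → (p0=1, p1=1, p2=1, p3=5)
step 3: fire T0:  (p0=1, p1=1, p2=1, p3=5) → (p0=0, p1=1, p2=3, p3=6)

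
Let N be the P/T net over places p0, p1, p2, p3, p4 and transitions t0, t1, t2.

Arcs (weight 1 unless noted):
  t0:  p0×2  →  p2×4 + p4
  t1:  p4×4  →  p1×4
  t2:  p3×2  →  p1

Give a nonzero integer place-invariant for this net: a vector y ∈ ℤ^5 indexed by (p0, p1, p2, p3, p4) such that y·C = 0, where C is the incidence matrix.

y = (p0:2, p1:0, p2:1, p3:0, p4:0)

Incidence matrix C (rows=places, cols=transitions):
       t0   t1   t2
   p0  -2    0    0
   p1   0    4    1
   p2   4    0    0
   p3   0    0   -2
   p4   1   -4    0

Candidate y = [2, 0, 1, 0, 0]; check y·C column-wise:
  col t0: 2·-2 + 1·4 + 0·1 = 0
  col t1: 2·0 + 0·4 + 1·0 + 0·-4 = 0
  col t2: 2·0 + 0·1 + 1·0 + 0·-2 = 0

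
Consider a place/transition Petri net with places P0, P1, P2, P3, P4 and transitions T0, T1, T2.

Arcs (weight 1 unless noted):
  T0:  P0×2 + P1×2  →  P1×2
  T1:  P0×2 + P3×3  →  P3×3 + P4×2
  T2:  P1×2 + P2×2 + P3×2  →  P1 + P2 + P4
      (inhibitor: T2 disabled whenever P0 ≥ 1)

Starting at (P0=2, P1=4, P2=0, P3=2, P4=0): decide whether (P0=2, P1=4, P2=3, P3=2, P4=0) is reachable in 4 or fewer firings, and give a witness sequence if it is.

NO — not reachable within 4 firings

depth 0: 1 marking
depth 1: 2 markings reached so far
depth 2: 2 markings reached so far
(frontier empty at depth 2; search complete)
target is not among the 2 markings reachable within 4 steps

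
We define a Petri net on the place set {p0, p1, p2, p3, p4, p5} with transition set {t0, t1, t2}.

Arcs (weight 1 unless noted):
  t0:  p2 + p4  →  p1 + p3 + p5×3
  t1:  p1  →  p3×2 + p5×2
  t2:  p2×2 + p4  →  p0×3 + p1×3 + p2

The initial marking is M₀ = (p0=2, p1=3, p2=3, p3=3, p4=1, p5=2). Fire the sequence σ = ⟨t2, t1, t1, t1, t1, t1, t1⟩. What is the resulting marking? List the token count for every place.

(p0=5, p1=0, p2=2, p3=15, p4=0, p5=14)

step 1: fire t2:  (p0=2, p1=3, p2=3, p3=3, p4=1, p5=2) → (p0=5, p1=6, p2=2, p3=3, p4=0, p5=2)
step 2: fire t1:  (p0=5, p1=6, p2=2, p3=3, p4=0, p5=2) → (p0=5, p1=5, p2=2, p3=5, p4=0, p5=4)
step 3: fire t1:  (p0=5, p1=5, p2=2, p3=5, p4=0, p5=4) → (p0=5, p1=4, p2=2, p3=7, p4=0, p5=6)
step 4: fire t1:  (p0=5, p1=4, p2=2, p3=7, p4=0, p5=6) → (p0=5, p1=3, p2=2, p3=9, p4=0, p5=8)
step 5: fire t1:  (p0=5, p1=3, p2=2, p3=9, p4=0, p5=8) → (p0=5, p1=2, p2=2, p3=11, p4=0, p5=10)
step 6: fire t1:  (p0=5, p1=2, p2=2, p3=11, p4=0, p5=10) → (p0=5, p1=1, p2=2, p3=13, p4=0, p5=12)
step 7: fire t1:  (p0=5, p1=1, p2=2, p3=13, p4=0, p5=12) → (p0=5, p1=0, p2=2, p3=15, p4=0, p5=14)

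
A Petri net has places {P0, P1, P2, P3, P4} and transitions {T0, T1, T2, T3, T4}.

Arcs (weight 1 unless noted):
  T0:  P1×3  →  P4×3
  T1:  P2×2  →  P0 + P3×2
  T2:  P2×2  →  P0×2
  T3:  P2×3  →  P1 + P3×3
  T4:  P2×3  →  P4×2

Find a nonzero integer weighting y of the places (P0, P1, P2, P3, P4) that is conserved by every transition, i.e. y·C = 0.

y = (P0:2, P1:3, P2:2, P3:1, P4:3)

Incidence matrix C (rows=places, cols=transitions):
       T0   T1   T2   T3   T4
   P0   0    1    2    0    0
   P1  -3    0    0    1    0
   P2   0   -2   -2   -3   -3
   P3   0    2    0    3    0
   P4   3    0    0    0    2

Candidate y = [2, 3, 2, 1, 3]; check y·C column-wise:
  col T0: 2·0 + 3·-3 + 2·0 + 1·0 + 3·3 = 0
  col T1: 2·1 + 3·0 + 2·-2 + 1·2 + 3·0 = 0
  col T2: 2·2 + 3·0 + 2·-2 + 1·0 + 3·0 = 0
  col T3: 2·0 + 3·1 + 2·-3 + 1·3 + 3·0 = 0
  col T4: 2·0 + 3·0 + 2·-3 + 1·0 + 3·2 = 0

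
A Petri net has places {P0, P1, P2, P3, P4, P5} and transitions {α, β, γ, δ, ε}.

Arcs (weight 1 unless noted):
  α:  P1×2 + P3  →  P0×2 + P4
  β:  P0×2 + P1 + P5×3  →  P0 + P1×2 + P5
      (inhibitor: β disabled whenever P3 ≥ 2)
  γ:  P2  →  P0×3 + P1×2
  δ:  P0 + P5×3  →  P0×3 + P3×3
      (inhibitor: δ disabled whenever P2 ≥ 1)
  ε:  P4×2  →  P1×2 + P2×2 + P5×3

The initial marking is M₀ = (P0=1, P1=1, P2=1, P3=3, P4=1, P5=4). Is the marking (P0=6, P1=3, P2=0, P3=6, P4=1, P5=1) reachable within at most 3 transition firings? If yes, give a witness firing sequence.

step 1: fire γ:  (P0=1, P1=1, P2=1, P3=3, P4=1, P5=4) → (P0=4, P1=3, P2=0, P3=3, P4=1, P5=4)
step 2: fire δ:  (P0=4, P1=3, P2=0, P3=3, P4=1, P5=4) → (P0=6, P1=3, P2=0, P3=6, P4=1, P5=1)

YES — reachable via ⟨γ, δ⟩ (2 firings)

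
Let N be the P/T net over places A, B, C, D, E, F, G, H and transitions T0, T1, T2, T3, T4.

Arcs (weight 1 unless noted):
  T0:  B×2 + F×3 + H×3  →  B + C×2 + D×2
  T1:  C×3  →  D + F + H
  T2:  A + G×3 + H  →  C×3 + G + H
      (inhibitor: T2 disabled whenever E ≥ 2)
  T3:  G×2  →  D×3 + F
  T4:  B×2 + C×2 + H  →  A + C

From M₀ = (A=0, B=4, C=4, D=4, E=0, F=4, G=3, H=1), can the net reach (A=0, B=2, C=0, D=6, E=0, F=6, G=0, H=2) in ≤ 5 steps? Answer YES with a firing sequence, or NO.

NO — not reachable within 5 firings

depth 0: 1 marking
depth 1: 4 markings reached so far
depth 2: 7 markings reached so far
depth 3: 9 markings reached so far
depth 4: 11 markings reached so far
depth 5: 11 markings reached so far
(frontier empty at depth 5; search complete)
target is not among the 11 markings reachable within 5 steps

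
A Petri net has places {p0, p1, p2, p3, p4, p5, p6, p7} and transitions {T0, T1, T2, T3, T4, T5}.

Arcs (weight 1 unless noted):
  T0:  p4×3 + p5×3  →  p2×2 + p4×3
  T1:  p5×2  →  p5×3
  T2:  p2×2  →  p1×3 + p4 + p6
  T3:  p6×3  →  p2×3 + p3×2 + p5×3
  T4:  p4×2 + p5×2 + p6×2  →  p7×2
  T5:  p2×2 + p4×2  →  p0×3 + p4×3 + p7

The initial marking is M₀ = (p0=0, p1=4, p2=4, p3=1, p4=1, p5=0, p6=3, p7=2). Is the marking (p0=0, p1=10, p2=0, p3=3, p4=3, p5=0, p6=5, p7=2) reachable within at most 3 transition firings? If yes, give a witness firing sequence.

depth 0: 1 marking
depth 1: 3 markings reached so far
depth 2: 7 markings reached so far
depth 3: 11 markings reached so far
target is not among the 11 markings reachable within 3 steps

NO — not reachable within 3 firings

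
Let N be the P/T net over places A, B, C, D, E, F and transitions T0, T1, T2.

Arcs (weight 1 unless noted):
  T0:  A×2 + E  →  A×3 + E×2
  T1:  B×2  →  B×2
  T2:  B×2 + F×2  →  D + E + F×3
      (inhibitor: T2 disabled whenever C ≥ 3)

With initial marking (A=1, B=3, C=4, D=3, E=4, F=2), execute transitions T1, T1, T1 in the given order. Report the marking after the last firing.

(A=1, B=3, C=4, D=3, E=4, F=2)

step 1: fire T1:  (A=1, B=3, C=4, D=3, E=4, F=2) → (A=1, B=3, C=4, D=3, E=4, F=2)
step 2: fire T1:  (A=1, B=3, C=4, D=3, E=4, F=2) → (A=1, B=3, C=4, D=3, E=4, F=2)
step 3: fire T1:  (A=1, B=3, C=4, D=3, E=4, F=2) → (A=1, B=3, C=4, D=3, E=4, F=2)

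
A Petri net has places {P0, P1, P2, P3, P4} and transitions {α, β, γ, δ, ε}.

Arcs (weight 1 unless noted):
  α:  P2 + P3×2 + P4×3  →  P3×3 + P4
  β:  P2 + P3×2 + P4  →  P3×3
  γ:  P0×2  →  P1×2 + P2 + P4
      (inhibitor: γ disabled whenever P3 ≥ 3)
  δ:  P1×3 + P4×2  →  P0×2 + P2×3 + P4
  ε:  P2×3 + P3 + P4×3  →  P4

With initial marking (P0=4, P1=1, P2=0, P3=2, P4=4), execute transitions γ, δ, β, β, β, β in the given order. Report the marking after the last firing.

(P0=4, P1=0, P2=0, P3=6, P4=0)

step 1: fire γ:  (P0=4, P1=1, P2=0, P3=2, P4=4) → (P0=2, P1=3, P2=1, P3=2, P4=5)
step 2: fire δ:  (P0=2, P1=3, P2=1, P3=2, P4=5) → (P0=4, P1=0, P2=4, P3=2, P4=4)
step 3: fire β:  (P0=4, P1=0, P2=4, P3=2, P4=4) → (P0=4, P1=0, P2=3, P3=3, P4=3)
step 4: fire β:  (P0=4, P1=0, P2=3, P3=3, P4=3) → (P0=4, P1=0, P2=2, P3=4, P4=2)
step 5: fire β:  (P0=4, P1=0, P2=2, P3=4, P4=2) → (P0=4, P1=0, P2=1, P3=5, P4=1)
step 6: fire β:  (P0=4, P1=0, P2=1, P3=5, P4=1) → (P0=4, P1=0, P2=0, P3=6, P4=0)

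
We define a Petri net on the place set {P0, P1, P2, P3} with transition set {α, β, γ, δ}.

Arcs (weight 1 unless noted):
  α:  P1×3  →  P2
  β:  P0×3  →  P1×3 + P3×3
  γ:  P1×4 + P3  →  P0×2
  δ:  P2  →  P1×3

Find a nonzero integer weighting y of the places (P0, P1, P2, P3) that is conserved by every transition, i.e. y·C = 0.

y = (P0:3, P1:1, P2:3, P3:2)

Incidence matrix C (rows=places, cols=transitions):
        α    β    γ    δ
   P0   0   -3    2    0
   P1  -3    3   -4    3
   P2   1    0    0   -1
   P3   0    3   -1    0

Candidate y = [3, 1, 3, 2]; check y·C column-wise:
  col α: 3·0 + 1·-3 + 3·1 + 2·0 = 0
  col β: 3·-3 + 1·3 + 3·0 + 2·3 = 0
  col γ: 3·2 + 1·-4 + 3·0 + 2·-1 = 0
  col δ: 3·0 + 1·3 + 3·-1 + 2·0 = 0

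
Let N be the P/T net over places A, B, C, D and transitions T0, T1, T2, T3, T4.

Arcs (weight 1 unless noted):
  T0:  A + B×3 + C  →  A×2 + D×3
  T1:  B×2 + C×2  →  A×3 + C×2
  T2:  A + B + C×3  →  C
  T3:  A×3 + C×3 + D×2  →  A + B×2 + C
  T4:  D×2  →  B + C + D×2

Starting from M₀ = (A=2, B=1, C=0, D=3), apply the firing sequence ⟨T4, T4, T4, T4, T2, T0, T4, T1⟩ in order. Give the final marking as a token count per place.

(A=5, B=0, C=2, D=6)

step 1: fire T4:  (A=2, B=1, C=0, D=3) → (A=2, B=2, C=1, D=3)
step 2: fire T4:  (A=2, B=2, C=1, D=3) → (A=2, B=3, C=2, D=3)
step 3: fire T4:  (A=2, B=3, C=2, D=3) → (A=2, B=4, C=3, D=3)
step 4: fire T4:  (A=2, B=4, C=3, D=3) → (A=2, B=5, C=4, D=3)
step 5: fire T2:  (A=2, B=5, C=4, D=3) → (A=1, B=4, C=2, D=3)
step 6: fire T0:  (A=1, B=4, C=2, D=3) → (A=2, B=1, C=1, D=6)
step 7: fire T4:  (A=2, B=1, C=1, D=6) → (A=2, B=2, C=2, D=6)
step 8: fire T1:  (A=2, B=2, C=2, D=6) → (A=5, B=0, C=2, D=6)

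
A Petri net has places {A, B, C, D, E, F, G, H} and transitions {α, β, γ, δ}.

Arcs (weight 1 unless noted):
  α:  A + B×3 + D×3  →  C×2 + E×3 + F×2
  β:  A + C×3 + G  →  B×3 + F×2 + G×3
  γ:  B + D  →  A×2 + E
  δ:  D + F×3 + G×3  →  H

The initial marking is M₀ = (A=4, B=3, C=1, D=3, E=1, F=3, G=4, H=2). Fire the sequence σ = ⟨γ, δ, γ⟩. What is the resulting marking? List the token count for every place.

step 1: fire γ:  (A=4, B=3, C=1, D=3, E=1, F=3, G=4, H=2) → (A=6, B=2, C=1, D=2, E=2, F=3, G=4, H=2)
step 2: fire δ:  (A=6, B=2, C=1, D=2, E=2, F=3, G=4, H=2) → (A=6, B=2, C=1, D=1, E=2, F=0, G=1, H=3)
step 3: fire γ:  (A=6, B=2, C=1, D=1, E=2, F=0, G=1, H=3) → (A=8, B=1, C=1, D=0, E=3, F=0, G=1, H=3)

(A=8, B=1, C=1, D=0, E=3, F=0, G=1, H=3)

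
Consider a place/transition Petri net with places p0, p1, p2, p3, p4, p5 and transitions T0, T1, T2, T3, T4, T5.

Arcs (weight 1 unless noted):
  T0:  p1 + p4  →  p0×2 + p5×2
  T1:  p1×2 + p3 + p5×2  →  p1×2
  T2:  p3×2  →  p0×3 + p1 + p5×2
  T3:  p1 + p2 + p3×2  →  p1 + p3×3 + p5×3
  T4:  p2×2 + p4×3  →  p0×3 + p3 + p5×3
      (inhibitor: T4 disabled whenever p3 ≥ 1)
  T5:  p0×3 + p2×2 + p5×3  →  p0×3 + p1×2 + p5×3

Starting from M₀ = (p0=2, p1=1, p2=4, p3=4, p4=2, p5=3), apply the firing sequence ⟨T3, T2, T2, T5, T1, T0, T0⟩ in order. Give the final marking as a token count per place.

(p0=12, p1=3, p2=1, p3=0, p4=0, p5=12)

step 1: fire T3:  (p0=2, p1=1, p2=4, p3=4, p4=2, p5=3) → (p0=2, p1=1, p2=3, p3=5, p4=2, p5=6)
step 2: fire T2:  (p0=2, p1=1, p2=3, p3=5, p4=2, p5=6) → (p0=5, p1=2, p2=3, p3=3, p4=2, p5=8)
step 3: fire T2:  (p0=5, p1=2, p2=3, p3=3, p4=2, p5=8) → (p0=8, p1=3, p2=3, p3=1, p4=2, p5=10)
step 4: fire T5:  (p0=8, p1=3, p2=3, p3=1, p4=2, p5=10) → (p0=8, p1=5, p2=1, p3=1, p4=2, p5=10)
step 5: fire T1:  (p0=8, p1=5, p2=1, p3=1, p4=2, p5=10) → (p0=8, p1=5, p2=1, p3=0, p4=2, p5=8)
step 6: fire T0:  (p0=8, p1=5, p2=1, p3=0, p4=2, p5=8) → (p0=10, p1=4, p2=1, p3=0, p4=1, p5=10)
step 7: fire T0:  (p0=10, p1=4, p2=1, p3=0, p4=1, p5=10) → (p0=12, p1=3, p2=1, p3=0, p4=0, p5=12)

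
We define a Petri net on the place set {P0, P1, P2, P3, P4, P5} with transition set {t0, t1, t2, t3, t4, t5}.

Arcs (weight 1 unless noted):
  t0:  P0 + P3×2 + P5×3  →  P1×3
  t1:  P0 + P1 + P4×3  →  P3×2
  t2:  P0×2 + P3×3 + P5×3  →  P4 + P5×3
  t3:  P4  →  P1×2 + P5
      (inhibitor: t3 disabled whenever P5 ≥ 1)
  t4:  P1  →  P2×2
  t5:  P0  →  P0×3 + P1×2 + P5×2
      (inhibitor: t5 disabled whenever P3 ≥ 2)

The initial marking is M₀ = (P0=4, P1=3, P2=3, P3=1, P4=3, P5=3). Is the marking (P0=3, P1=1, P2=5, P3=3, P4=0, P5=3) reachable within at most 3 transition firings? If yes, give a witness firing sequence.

YES — reachable via ⟨t1, t4⟩ (2 firings)

step 1: fire t1:  (P0=4, P1=3, P2=3, P3=1, P4=3, P5=3) → (P0=3, P1=2, P2=3, P3=3, P4=0, P5=3)
step 2: fire t4:  (P0=3, P1=2, P2=3, P3=3, P4=0, P5=3) → (P0=3, P1=1, P2=5, P3=3, P4=0, P5=3)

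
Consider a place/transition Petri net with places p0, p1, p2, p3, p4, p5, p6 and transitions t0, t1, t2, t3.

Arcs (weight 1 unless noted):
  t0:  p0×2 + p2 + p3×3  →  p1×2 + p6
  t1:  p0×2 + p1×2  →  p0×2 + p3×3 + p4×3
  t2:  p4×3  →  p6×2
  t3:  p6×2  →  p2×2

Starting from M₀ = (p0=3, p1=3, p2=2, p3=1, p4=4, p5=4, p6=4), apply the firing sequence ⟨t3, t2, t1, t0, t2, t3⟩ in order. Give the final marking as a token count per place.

step 1: fire t3:  (p0=3, p1=3, p2=2, p3=1, p4=4, p5=4, p6=4) → (p0=3, p1=3, p2=4, p3=1, p4=4, p5=4, p6=2)
step 2: fire t2:  (p0=3, p1=3, p2=4, p3=1, p4=4, p5=4, p6=2) → (p0=3, p1=3, p2=4, p3=1, p4=1, p5=4, p6=4)
step 3: fire t1:  (p0=3, p1=3, p2=4, p3=1, p4=1, p5=4, p6=4) → (p0=3, p1=1, p2=4, p3=4, p4=4, p5=4, p6=4)
step 4: fire t0:  (p0=3, p1=1, p2=4, p3=4, p4=4, p5=4, p6=4) → (p0=1, p1=3, p2=3, p3=1, p4=4, p5=4, p6=5)
step 5: fire t2:  (p0=1, p1=3, p2=3, p3=1, p4=4, p5=4, p6=5) → (p0=1, p1=3, p2=3, p3=1, p4=1, p5=4, p6=7)
step 6: fire t3:  (p0=1, p1=3, p2=3, p3=1, p4=1, p5=4, p6=7) → (p0=1, p1=3, p2=5, p3=1, p4=1, p5=4, p6=5)

(p0=1, p1=3, p2=5, p3=1, p4=1, p5=4, p6=5)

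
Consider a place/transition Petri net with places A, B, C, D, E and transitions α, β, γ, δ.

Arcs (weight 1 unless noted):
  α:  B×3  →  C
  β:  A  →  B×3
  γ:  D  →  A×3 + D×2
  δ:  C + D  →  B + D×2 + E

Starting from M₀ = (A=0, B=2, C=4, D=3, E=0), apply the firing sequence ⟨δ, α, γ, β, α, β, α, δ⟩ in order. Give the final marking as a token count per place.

(A=1, B=1, C=5, D=6, E=2)

step 1: fire δ:  (A=0, B=2, C=4, D=3, E=0) → (A=0, B=3, C=3, D=4, E=1)
step 2: fire α:  (A=0, B=3, C=3, D=4, E=1) → (A=0, B=0, C=4, D=4, E=1)
step 3: fire γ:  (A=0, B=0, C=4, D=4, E=1) → (A=3, B=0, C=4, D=5, E=1)
step 4: fire β:  (A=3, B=0, C=4, D=5, E=1) → (A=2, B=3, C=4, D=5, E=1)
step 5: fire α:  (A=2, B=3, C=4, D=5, E=1) → (A=2, B=0, C=5, D=5, E=1)
step 6: fire β:  (A=2, B=0, C=5, D=5, E=1) → (A=1, B=3, C=5, D=5, E=1)
step 7: fire α:  (A=1, B=3, C=5, D=5, E=1) → (A=1, B=0, C=6, D=5, E=1)
step 8: fire δ:  (A=1, B=0, C=6, D=5, E=1) → (A=1, B=1, C=5, D=6, E=2)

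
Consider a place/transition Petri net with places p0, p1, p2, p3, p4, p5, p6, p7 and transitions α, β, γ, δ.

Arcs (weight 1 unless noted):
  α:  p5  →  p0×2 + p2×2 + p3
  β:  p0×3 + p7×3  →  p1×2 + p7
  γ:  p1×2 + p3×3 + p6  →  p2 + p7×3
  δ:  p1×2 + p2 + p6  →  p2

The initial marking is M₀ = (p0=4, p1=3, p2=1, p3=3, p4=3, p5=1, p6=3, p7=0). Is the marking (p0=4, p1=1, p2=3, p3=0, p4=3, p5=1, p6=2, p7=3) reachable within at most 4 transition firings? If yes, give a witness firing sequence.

depth 0: 1 marking
depth 1: 4 markings reached so far
depth 2: 7 markings reached so far
depth 3: 9 markings reached so far
depth 4: 10 markings reached so far
target is not among the 10 markings reachable within 4 steps

NO — not reachable within 4 firings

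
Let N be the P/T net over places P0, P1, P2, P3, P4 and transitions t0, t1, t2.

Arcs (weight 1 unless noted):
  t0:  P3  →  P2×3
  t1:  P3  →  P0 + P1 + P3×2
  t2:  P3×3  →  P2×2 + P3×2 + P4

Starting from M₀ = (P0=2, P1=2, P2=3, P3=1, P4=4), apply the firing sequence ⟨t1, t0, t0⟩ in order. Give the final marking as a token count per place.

step 1: fire t1:  (P0=2, P1=2, P2=3, P3=1, P4=4) → (P0=3, P1=3, P2=3, P3=2, P4=4)
step 2: fire t0:  (P0=3, P1=3, P2=3, P3=2, P4=4) → (P0=3, P1=3, P2=6, P3=1, P4=4)
step 3: fire t0:  (P0=3, P1=3, P2=6, P3=1, P4=4) → (P0=3, P1=3, P2=9, P3=0, P4=4)

(P0=3, P1=3, P2=9, P3=0, P4=4)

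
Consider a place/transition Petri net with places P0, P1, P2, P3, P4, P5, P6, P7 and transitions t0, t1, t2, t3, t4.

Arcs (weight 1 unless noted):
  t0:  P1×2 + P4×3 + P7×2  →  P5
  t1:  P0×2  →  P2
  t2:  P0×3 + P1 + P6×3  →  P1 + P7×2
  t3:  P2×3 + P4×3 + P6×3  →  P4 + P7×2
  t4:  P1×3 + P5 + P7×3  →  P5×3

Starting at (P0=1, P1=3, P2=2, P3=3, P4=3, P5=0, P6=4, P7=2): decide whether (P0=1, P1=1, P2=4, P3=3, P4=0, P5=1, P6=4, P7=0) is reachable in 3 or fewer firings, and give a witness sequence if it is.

depth 0: 1 marking
depth 1: 2 markings reached so far
depth 2: 2 markings reached so far
(frontier empty at depth 2; search complete)
target is not among the 2 markings reachable within 3 steps

NO — not reachable within 3 firings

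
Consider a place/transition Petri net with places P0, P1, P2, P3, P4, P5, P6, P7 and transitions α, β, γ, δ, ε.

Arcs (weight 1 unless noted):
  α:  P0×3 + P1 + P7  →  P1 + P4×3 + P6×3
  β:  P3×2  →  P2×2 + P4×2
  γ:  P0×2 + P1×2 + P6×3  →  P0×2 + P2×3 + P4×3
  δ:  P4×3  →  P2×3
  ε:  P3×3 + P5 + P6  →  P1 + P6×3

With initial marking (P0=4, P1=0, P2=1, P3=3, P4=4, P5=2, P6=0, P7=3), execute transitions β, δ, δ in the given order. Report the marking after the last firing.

(P0=4, P1=0, P2=9, P3=1, P4=0, P5=2, P6=0, P7=3)

step 1: fire β:  (P0=4, P1=0, P2=1, P3=3, P4=4, P5=2, P6=0, P7=3) → (P0=4, P1=0, P2=3, P3=1, P4=6, P5=2, P6=0, P7=3)
step 2: fire δ:  (P0=4, P1=0, P2=3, P3=1, P4=6, P5=2, P6=0, P7=3) → (P0=4, P1=0, P2=6, P3=1, P4=3, P5=2, P6=0, P7=3)
step 3: fire δ:  (P0=4, P1=0, P2=6, P3=1, P4=3, P5=2, P6=0, P7=3) → (P0=4, P1=0, P2=9, P3=1, P4=0, P5=2, P6=0, P7=3)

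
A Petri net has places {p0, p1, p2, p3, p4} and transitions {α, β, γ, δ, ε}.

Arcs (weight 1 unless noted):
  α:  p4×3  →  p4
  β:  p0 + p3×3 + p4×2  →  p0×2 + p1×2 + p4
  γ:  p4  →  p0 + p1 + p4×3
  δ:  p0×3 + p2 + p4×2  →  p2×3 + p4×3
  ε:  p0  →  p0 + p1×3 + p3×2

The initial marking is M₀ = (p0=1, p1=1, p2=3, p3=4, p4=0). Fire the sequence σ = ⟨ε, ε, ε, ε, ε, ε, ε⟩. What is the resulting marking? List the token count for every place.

step 1: fire ε:  (p0=1, p1=1, p2=3, p3=4, p4=0) → (p0=1, p1=4, p2=3, p3=6, p4=0)
step 2: fire ε:  (p0=1, p1=4, p2=3, p3=6, p4=0) → (p0=1, p1=7, p2=3, p3=8, p4=0)
step 3: fire ε:  (p0=1, p1=7, p2=3, p3=8, p4=0) → (p0=1, p1=10, p2=3, p3=10, p4=0)
step 4: fire ε:  (p0=1, p1=10, p2=3, p3=10, p4=0) → (p0=1, p1=13, p2=3, p3=12, p4=0)
step 5: fire ε:  (p0=1, p1=13, p2=3, p3=12, p4=0) → (p0=1, p1=16, p2=3, p3=14, p4=0)
step 6: fire ε:  (p0=1, p1=16, p2=3, p3=14, p4=0) → (p0=1, p1=19, p2=3, p3=16, p4=0)
step 7: fire ε:  (p0=1, p1=19, p2=3, p3=16, p4=0) → (p0=1, p1=22, p2=3, p3=18, p4=0)

(p0=1, p1=22, p2=3, p3=18, p4=0)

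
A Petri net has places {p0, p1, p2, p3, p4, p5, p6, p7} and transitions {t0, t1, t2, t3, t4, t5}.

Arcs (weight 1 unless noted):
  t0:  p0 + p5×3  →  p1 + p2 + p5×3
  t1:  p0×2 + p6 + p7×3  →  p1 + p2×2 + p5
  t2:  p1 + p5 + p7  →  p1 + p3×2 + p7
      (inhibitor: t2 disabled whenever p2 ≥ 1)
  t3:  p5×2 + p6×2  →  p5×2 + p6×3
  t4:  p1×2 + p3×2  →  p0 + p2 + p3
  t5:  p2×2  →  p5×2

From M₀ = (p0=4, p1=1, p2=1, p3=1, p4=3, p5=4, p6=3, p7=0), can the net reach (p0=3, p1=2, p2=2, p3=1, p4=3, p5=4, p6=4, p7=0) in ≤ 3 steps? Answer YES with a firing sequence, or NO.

step 1: fire t0:  (p0=4, p1=1, p2=1, p3=1, p4=3, p5=4, p6=3, p7=0) → (p0=3, p1=2, p2=2, p3=1, p4=3, p5=4, p6=3, p7=0)
step 2: fire t3:  (p0=3, p1=2, p2=2, p3=1, p4=3, p5=4, p6=3, p7=0) → (p0=3, p1=2, p2=2, p3=1, p4=3, p5=4, p6=4, p7=0)

YES — reachable via ⟨t0, t3⟩ (2 firings)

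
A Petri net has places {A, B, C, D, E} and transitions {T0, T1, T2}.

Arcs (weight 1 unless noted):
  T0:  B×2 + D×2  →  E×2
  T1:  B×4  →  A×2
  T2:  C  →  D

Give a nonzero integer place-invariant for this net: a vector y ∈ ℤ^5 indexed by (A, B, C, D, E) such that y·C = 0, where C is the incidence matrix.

Incidence matrix C (rows=places, cols=transitions):
       T0   T1   T2
    A   0    2    0
    B  -2   -4    0
    C   0    0   -1
    D  -2    0    1
    E   2    0    0

Candidate y = [2, 1, -1, -1, 0]; check y·C column-wise:
  col T0: 2·0 + 1·-2 + -1·0 + -1·-2 + 0·2 = 0
  col T1: 2·2 + 1·-4 + -1·0 + -1·0 = 0
  col T2: 2·0 + 1·0 + -1·-1 + -1·1 = 0

y = (A:2, B:1, C:-1, D:-1, E:0)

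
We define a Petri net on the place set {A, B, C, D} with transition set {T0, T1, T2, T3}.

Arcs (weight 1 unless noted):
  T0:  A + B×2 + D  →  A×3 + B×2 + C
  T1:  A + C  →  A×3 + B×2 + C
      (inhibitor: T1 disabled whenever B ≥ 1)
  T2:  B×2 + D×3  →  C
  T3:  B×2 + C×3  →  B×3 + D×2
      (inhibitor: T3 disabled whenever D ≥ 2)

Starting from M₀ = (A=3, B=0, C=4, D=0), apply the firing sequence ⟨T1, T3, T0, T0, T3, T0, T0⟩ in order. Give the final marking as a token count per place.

step 1: fire T1:  (A=3, B=0, C=4, D=0) → (A=5, B=2, C=4, D=0)
step 2: fire T3:  (A=5, B=2, C=4, D=0) → (A=5, B=3, C=1, D=2)
step 3: fire T0:  (A=5, B=3, C=1, D=2) → (A=7, B=3, C=2, D=1)
step 4: fire T0:  (A=7, B=3, C=2, D=1) → (A=9, B=3, C=3, D=0)
step 5: fire T3:  (A=9, B=3, C=3, D=0) → (A=9, B=4, C=0, D=2)
step 6: fire T0:  (A=9, B=4, C=0, D=2) → (A=11, B=4, C=1, D=1)
step 7: fire T0:  (A=11, B=4, C=1, D=1) → (A=13, B=4, C=2, D=0)

(A=13, B=4, C=2, D=0)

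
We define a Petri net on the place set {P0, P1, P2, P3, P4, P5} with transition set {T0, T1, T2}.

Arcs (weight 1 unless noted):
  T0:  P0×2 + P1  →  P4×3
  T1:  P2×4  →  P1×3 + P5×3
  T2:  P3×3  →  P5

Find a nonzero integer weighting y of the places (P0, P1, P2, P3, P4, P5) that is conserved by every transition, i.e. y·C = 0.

y = (P0:2, P1:-4, P2:-3, P3:0, P4:0, P5:0)

Incidence matrix C (rows=places, cols=transitions):
       T0   T1   T2
   P0  -2    0    0
   P1  -1    3    0
   P2   0   -4    0
   P3   0    0   -3
   P4   3    0    0
   P5   0    3    1

Candidate y = [2, -4, -3, 0, 0, 0]; check y·C column-wise:
  col T0: 2·-2 + -4·-1 + -3·0 + 0·3 = 0
  col T1: 2·0 + -4·3 + -3·-4 + 0·3 = 0
  col T2: 2·0 + -4·0 + -3·0 + 0·-3 + 0·1 = 0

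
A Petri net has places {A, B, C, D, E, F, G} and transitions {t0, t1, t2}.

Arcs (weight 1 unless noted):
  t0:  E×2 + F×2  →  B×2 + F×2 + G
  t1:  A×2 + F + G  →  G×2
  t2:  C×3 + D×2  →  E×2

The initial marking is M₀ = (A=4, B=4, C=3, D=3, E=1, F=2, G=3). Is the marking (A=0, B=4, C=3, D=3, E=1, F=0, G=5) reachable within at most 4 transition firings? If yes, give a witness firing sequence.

YES — reachable via ⟨t1, t1⟩ (2 firings)

step 1: fire t1:  (A=4, B=4, C=3, D=3, E=1, F=2, G=3) → (A=2, B=4, C=3, D=3, E=1, F=1, G=4)
step 2: fire t1:  (A=2, B=4, C=3, D=3, E=1, F=1, G=4) → (A=0, B=4, C=3, D=3, E=1, F=0, G=5)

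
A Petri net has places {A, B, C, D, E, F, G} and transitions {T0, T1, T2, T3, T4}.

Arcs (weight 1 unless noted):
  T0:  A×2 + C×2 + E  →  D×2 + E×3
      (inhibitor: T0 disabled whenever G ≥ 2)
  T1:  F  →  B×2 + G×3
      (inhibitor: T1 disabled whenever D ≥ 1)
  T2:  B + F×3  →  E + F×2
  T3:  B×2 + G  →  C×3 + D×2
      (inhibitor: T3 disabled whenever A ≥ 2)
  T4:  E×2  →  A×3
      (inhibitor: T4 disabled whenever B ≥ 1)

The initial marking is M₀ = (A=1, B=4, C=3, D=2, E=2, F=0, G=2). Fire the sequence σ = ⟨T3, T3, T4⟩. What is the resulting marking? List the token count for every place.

step 1: fire T3:  (A=1, B=4, C=3, D=2, E=2, F=0, G=2) → (A=1, B=2, C=6, D=4, E=2, F=0, G=1)
step 2: fire T3:  (A=1, B=2, C=6, D=4, E=2, F=0, G=1) → (A=1, B=0, C=9, D=6, E=2, F=0, G=0)
step 3: fire T4:  (A=1, B=0, C=9, D=6, E=2, F=0, G=0) → (A=4, B=0, C=9, D=6, E=0, F=0, G=0)

(A=4, B=0, C=9, D=6, E=0, F=0, G=0)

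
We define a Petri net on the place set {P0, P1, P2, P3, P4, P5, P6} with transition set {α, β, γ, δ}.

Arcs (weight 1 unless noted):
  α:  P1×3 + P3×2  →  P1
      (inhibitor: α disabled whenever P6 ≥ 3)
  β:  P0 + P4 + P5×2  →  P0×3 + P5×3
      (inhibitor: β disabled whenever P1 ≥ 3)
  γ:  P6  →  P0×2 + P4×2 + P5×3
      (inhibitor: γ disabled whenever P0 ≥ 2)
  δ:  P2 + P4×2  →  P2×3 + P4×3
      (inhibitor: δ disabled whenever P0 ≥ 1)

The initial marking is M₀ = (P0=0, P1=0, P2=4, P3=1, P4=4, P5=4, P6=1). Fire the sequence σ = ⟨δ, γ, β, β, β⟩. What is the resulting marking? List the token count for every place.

(P0=8, P1=0, P2=6, P3=1, P4=4, P5=10, P6=0)

step 1: fire δ:  (P0=0, P1=0, P2=4, P3=1, P4=4, P5=4, P6=1) → (P0=0, P1=0, P2=6, P3=1, P4=5, P5=4, P6=1)
step 2: fire γ:  (P0=0, P1=0, P2=6, P3=1, P4=5, P5=4, P6=1) → (P0=2, P1=0, P2=6, P3=1, P4=7, P5=7, P6=0)
step 3: fire β:  (P0=2, P1=0, P2=6, P3=1, P4=7, P5=7, P6=0) → (P0=4, P1=0, P2=6, P3=1, P4=6, P5=8, P6=0)
step 4: fire β:  (P0=4, P1=0, P2=6, P3=1, P4=6, P5=8, P6=0) → (P0=6, P1=0, P2=6, P3=1, P4=5, P5=9, P6=0)
step 5: fire β:  (P0=6, P1=0, P2=6, P3=1, P4=5, P5=9, P6=0) → (P0=8, P1=0, P2=6, P3=1, P4=4, P5=10, P6=0)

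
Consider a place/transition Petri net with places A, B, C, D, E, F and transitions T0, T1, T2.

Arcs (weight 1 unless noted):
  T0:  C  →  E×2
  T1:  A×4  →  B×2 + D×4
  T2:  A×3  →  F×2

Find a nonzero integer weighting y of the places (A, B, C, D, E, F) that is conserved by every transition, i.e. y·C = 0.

y = (A:0, B:2, C:0, D:-1, E:0, F:0)

Incidence matrix C (rows=places, cols=transitions):
       T0   T1   T2
    A   0   -4   -3
    B   0    2    0
    C  -1    0    0
    D   0    4    0
    E   2    0    0
    F   0    0    2

Candidate y = [0, 2, 0, -1, 0, 0]; check y·C column-wise:
  col T0: 2·0 + 0·-1 + -1·0 + 0·2 = 0
  col T1: 0·-4 + 2·2 + -1·4 = 0
  col T2: 0·-3 + 2·0 + -1·0 + 0·2 = 0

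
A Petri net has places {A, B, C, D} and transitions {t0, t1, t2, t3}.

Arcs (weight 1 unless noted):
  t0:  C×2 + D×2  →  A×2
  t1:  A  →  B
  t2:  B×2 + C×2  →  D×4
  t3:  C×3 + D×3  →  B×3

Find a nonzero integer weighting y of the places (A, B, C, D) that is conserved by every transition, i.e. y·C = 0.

Incidence matrix C (rows=places, cols=transitions):
       t0   t1   t2   t3
    A   2   -1    0    0
    B   0    1   -2    3
    C  -2    0   -2   -3
    D  -2    0    4   -3

Candidate y = [3, 3, 1, 2]; check y·C column-wise:
  col t0: 3·2 + 3·0 + 1·-2 + 2·-2 = 0
  col t1: 3·-1 + 3·1 + 1·0 + 2·0 = 0
  col t2: 3·0 + 3·-2 + 1·-2 + 2·4 = 0
  col t3: 3·0 + 3·3 + 1·-3 + 2·-3 = 0

y = (A:3, B:3, C:1, D:2)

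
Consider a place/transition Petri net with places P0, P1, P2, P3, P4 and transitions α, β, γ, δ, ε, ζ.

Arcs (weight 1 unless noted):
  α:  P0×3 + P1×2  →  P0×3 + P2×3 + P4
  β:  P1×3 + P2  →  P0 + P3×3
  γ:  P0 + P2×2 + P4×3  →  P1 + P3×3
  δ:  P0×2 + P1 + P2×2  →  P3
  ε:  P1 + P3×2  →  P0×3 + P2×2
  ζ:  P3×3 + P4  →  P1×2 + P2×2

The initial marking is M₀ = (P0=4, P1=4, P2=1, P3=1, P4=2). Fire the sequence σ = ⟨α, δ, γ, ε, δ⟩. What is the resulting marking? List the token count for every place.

(P0=2, P1=0, P2=0, P3=4, P4=0)

step 1: fire α:  (P0=4, P1=4, P2=1, P3=1, P4=2) → (P0=4, P1=2, P2=4, P3=1, P4=3)
step 2: fire δ:  (P0=4, P1=2, P2=4, P3=1, P4=3) → (P0=2, P1=1, P2=2, P3=2, P4=3)
step 3: fire γ:  (P0=2, P1=1, P2=2, P3=2, P4=3) → (P0=1, P1=2, P2=0, P3=5, P4=0)
step 4: fire ε:  (P0=1, P1=2, P2=0, P3=5, P4=0) → (P0=4, P1=1, P2=2, P3=3, P4=0)
step 5: fire δ:  (P0=4, P1=1, P2=2, P3=3, P4=0) → (P0=2, P1=0, P2=0, P3=4, P4=0)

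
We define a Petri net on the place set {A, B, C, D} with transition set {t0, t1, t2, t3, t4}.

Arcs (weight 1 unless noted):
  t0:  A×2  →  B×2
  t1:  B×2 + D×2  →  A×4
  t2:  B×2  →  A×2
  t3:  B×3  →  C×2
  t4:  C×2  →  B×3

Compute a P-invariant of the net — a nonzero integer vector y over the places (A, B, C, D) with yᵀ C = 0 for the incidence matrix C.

y = (A:2, B:2, C:3, D:2)

Incidence matrix C (rows=places, cols=transitions):
       t0   t1   t2   t3   t4
    A  -2    4    2    0    0
    B   2   -2   -2   -3    3
    C   0    0    0    2   -2
    D   0   -2    0    0    0

Candidate y = [2, 2, 3, 2]; check y·C column-wise:
  col t0: 2·-2 + 2·2 + 3·0 + 2·0 = 0
  col t1: 2·4 + 2·-2 + 3·0 + 2·-2 = 0
  col t2: 2·2 + 2·-2 + 3·0 + 2·0 = 0
  col t3: 2·0 + 2·-3 + 3·2 + 2·0 = 0
  col t4: 2·0 + 2·3 + 3·-2 + 2·0 = 0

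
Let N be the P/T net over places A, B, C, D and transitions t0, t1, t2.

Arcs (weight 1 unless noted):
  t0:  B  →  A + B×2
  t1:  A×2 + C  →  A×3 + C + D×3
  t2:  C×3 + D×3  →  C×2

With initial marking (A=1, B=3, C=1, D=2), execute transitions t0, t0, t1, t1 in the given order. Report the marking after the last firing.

(A=5, B=5, C=1, D=8)

step 1: fire t0:  (A=1, B=3, C=1, D=2) → (A=2, B=4, C=1, D=2)
step 2: fire t0:  (A=2, B=4, C=1, D=2) → (A=3, B=5, C=1, D=2)
step 3: fire t1:  (A=3, B=5, C=1, D=2) → (A=4, B=5, C=1, D=5)
step 4: fire t1:  (A=4, B=5, C=1, D=5) → (A=5, B=5, C=1, D=8)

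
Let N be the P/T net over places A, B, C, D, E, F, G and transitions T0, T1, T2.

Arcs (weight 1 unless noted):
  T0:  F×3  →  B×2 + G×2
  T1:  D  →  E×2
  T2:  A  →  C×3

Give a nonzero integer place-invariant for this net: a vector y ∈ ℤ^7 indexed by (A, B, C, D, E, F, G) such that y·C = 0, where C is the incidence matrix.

y = (A:3, B:0, C:1, D:0, E:0, F:0, G:0)

Incidence matrix C (rows=places, cols=transitions):
       T0   T1   T2
    A   0    0   -1
    B   2    0    0
    C   0    0    3
    D   0   -1    0
    E   0    2    0
    F  -3    0    0
    G   2    0    0

Candidate y = [3, 0, 1, 0, 0, 0, 0]; check y·C column-wise:
  col T0: 3·0 + 0·2 + 1·0 + 0·-3 + 0·2 = 0
  col T1: 3·0 + 1·0 + 0·-1 + 0·2 = 0
  col T2: 3·-1 + 1·3 = 0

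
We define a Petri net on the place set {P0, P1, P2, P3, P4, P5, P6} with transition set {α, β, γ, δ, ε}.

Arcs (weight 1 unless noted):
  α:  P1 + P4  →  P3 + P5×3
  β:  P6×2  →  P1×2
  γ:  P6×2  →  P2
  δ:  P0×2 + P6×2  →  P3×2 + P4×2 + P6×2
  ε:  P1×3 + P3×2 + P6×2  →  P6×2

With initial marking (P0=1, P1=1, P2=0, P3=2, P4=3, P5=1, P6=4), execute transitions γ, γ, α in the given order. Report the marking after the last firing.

(P0=1, P1=0, P2=2, P3=3, P4=2, P5=4, P6=0)

step 1: fire γ:  (P0=1, P1=1, P2=0, P3=2, P4=3, P5=1, P6=4) → (P0=1, P1=1, P2=1, P3=2, P4=3, P5=1, P6=2)
step 2: fire γ:  (P0=1, P1=1, P2=1, P3=2, P4=3, P5=1, P6=2) → (P0=1, P1=1, P2=2, P3=2, P4=3, P5=1, P6=0)
step 3: fire α:  (P0=1, P1=1, P2=2, P3=2, P4=3, P5=1, P6=0) → (P0=1, P1=0, P2=2, P3=3, P4=2, P5=4, P6=0)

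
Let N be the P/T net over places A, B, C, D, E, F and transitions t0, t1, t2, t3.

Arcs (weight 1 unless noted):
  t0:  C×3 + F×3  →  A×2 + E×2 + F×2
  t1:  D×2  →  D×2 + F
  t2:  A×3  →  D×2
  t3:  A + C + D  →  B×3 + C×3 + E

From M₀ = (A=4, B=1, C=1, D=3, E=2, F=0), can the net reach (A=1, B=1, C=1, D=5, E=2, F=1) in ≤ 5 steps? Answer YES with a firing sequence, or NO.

step 1: fire t1:  (A=4, B=1, C=1, D=3, E=2, F=0) → (A=4, B=1, C=1, D=3, E=2, F=1)
step 2: fire t2:  (A=4, B=1, C=1, D=3, E=2, F=1) → (A=1, B=1, C=1, D=5, E=2, F=1)

YES — reachable via ⟨t1, t2⟩ (2 firings)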